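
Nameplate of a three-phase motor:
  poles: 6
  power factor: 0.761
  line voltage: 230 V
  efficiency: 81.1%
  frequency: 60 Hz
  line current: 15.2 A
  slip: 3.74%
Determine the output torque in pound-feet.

22.8 lb·ft

P_in = √3·V·I·cosφ = 1.732 × 230 × 15.2 × 0.761 = 4608 W
P_out = η·P_in = 0.811 × 4608 = 3737 W
n_s = 120×60/6 = 1200 rpm; n = 1200×(1−0.0374) = 1155 rpm
ω = 2π×1155/60 = 121 rad/s
τ = P_out/ω = 3737/121 = 30.88 N·m
In lb·ft: 30.88/1.356 = 22.8 lb·ft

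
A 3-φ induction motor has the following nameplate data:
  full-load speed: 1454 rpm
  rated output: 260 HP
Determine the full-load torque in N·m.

P_out = 260 × 746 = 193960 W
ω = 2π × 1454/60 = 152.3 rad/s
τ = P_out/ω = 193960/152.3 = 1270 N·m

1270 N·m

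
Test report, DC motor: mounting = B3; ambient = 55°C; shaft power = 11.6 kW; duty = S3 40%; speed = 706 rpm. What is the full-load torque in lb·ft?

ω = 2π × 706/60 = 73.93 rad/s
τ = P/ω = 11600/73.93 = 156.9 N·m
In lb·ft: 156.9/1.356 = 116 lb·ft

116 lb·ft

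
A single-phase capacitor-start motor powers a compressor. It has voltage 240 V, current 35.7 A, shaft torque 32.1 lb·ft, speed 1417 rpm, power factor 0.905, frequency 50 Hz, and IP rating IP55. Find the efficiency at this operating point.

83.3 %

τ = 32.1 lb·ft × 1.356 = 43.53 N·m
ω = 2π × 1417/60 = 148.4 rad/s; P_out = τω = 43.53 × 148.4 = 6460 W
P_in = V·I·cosφ = 240 × 35.7 × 0.905 = 7754 W
η = P_out / P_in = 6460 / 7754 = 0.833 = 83.3%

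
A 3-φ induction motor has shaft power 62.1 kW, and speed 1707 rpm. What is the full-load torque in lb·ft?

256 lb·ft

ω = 2π × 1707/60 = 178.8 rad/s
τ = P/ω = 62100/178.8 = 347.3 N·m
In lb·ft: 347.3/1.356 = 256 lb·ft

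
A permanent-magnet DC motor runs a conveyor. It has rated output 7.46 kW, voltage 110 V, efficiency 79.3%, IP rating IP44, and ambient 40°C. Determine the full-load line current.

P_out = 7.46 kW = 7460 W
P_in = P_out / η = 7460 / 0.793 = 9407 W
I = P_in / V = 9407 / 110 = 85.5 A

85.5 A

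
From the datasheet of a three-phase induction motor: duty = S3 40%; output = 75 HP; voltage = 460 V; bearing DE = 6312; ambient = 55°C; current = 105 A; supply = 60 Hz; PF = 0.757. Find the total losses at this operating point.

7.38 kW

P_in = √3·V·I·cosφ = 1.732×460×105×0.757 = 63327 W
P_out = 75×746 = 55950 W
Losses = P_in − P_out = 63327 − 55950 = 7377 W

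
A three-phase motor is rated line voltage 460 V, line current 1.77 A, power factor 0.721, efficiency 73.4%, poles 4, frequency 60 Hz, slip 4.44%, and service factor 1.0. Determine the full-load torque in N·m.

P_in = √3·V·I·cosφ = 1.732 × 460 × 1.77 × 0.721 = 1017 W
P_out = η·P_in = 0.734 × 1017 = 746 W
n_s = 120×60/4 = 1800 rpm; n = 1800×(1−0.0444) = 1720 rpm
ω = 2π×1720/60 = 180.1 rad/s
τ = P_out/ω = 746/180.1 = 4.14 N·m

4.14 N·m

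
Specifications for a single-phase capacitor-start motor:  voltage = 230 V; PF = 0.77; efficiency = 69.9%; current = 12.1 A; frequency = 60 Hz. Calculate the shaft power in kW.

P_in = V·I·cosφ = 230 × 12.1 × 0.77 = 2143 W
P_out = η·P_in = 0.699 × 2143 = 1498 W

1.5 kW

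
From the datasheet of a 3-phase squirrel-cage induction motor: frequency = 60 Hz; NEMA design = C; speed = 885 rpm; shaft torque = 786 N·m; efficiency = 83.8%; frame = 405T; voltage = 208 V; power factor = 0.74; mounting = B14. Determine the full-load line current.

326 A

ω = 2π×885/60 = 92.68 rad/s; P_out = τω = 786 × 92.68 = 72846 W
P_in = P_out / η = 72846 / 0.838 = 86928 W
I_L = P_in / (√3·V_L·cosφ) = 86928 / (1.732 × 208 × 0.74) = 326 A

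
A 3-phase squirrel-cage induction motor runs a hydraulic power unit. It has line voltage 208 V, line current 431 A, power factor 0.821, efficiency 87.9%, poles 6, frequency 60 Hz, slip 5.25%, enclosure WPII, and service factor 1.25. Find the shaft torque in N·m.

P_in = √3·V·I·cosφ = 1.732 × 208 × 431 × 0.821 = 127477 W
P_out = η·P_in = 0.879 × 127477 = 112052 W
n_s = 120×60/6 = 1200 rpm; n = 1200×(1−0.0525) = 1137 rpm
ω = 2π×1137/60 = 119.1 rad/s
τ = P_out/ω = 112052/119.1 = 941 N·m

941 N·m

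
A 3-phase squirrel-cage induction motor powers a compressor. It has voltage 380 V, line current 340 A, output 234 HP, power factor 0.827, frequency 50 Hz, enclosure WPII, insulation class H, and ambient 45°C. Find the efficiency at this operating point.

P_out = 234 × 746 = 174564 W
P_in = √3·V_L·I_L·cosφ = 1.732 × 380 × 340 × 0.827 = 185061 W
η = P_out / P_in = 174564 / 185061 = 0.943 = 94.3%

94.3 %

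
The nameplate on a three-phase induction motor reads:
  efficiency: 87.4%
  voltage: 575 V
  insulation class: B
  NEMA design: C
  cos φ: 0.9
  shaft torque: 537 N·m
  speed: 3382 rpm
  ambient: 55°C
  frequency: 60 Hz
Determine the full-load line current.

ω = 2π×3382/60 = 354.2 rad/s; P_out = τω = 537 × 354.2 = 190205 W
P_in = P_out / η = 190205 / 0.874 = 217626 W
I_L = P_in / (√3·V_L·cosφ) = 217626 / (1.732 × 575 × 0.9) = 243 A

243 A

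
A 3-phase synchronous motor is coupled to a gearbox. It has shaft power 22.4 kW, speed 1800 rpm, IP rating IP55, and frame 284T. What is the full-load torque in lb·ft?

87.6 lb·ft

ω = 2π × 1800/60 = 188.5 rad/s
τ = P/ω = 22400/188.5 = 118.8 N·m
In lb·ft: 118.8/1.356 = 87.6 lb·ft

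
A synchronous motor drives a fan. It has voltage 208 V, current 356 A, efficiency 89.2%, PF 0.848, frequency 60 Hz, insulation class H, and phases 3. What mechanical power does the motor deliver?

97 kW

P_in = √3·V·I·cosφ = 1.732 × 208 × 356 × 0.848 = 108757 W
P_out = η·P_in = 0.892 × 108757 = 97011 W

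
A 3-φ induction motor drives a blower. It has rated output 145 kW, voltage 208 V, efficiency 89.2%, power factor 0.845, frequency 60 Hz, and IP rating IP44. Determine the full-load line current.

534 A

P_out = 145 kW = 145000 W
P_in = P_out / η = 145000 / 0.892 = 162556 W
I_L = P_in / (√3·V_L·cosφ) = 162556 / (1.732 × 208 × 0.845) = 534 A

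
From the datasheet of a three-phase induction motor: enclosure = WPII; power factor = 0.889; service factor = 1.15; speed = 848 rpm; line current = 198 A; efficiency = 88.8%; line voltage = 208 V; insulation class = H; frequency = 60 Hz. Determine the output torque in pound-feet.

P_in = √3·V·I·cosφ = 1.732 × 208 × 198 × 0.889 = 63413 W
P_out = η·P_in = 0.888 × 63413 = 56311 W
n = 848 rpm
ω = 2π×848/60 = 88.8 rad/s
τ = P_out/ω = 56311/88.8 = 634.1 N·m
In lb·ft: 634.1/1.356 = 468 lb·ft

468 lb·ft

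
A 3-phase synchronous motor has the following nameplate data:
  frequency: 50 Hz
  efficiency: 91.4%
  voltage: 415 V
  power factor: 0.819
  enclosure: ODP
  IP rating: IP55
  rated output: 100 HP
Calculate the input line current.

139 A

P_out = 100 × 746 = 74600 W
P_in = P_out / η = 74600 / 0.914 = 81619 W
I_L = P_in / (√3·V_L·cosφ) = 81619 / (1.732 × 415 × 0.819) = 139 A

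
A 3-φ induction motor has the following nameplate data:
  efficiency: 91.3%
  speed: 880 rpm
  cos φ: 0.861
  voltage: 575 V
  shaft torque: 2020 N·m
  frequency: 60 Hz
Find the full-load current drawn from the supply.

238 A

ω = 2π×880/60 = 92.15 rad/s; P_out = τω = 2020 × 92.15 = 186143 W
P_in = P_out / η = 186143 / 0.913 = 203881 W
I_L = P_in / (√3·V_L·cosφ) = 203881 / (1.732 × 575 × 0.861) = 238 A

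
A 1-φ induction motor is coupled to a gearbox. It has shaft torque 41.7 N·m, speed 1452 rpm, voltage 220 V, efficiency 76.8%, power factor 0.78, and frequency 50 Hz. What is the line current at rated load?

48.1 A

ω = 2π×1452/60 = 152.1 rad/s; P_out = τω = 41.7 × 152.1 = 6343 W
P_in = P_out / η = 6343 / 0.768 = 8259 W
I = P_in / (V·cosφ) = 8259 / (220 × 0.78) = 48.1 A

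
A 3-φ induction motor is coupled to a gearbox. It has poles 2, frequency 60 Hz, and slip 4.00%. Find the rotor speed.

3456 rpm

n_s = 120f/p = 120×60/2 = 3600 rpm
n = n_s(1 − s) = 3600 × (1 − 0.04) = 3456 rpm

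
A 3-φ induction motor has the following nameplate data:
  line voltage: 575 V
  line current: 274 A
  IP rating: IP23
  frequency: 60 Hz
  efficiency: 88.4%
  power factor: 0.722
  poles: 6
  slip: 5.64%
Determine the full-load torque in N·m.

P_in = √3·V·I·cosφ = 1.732 × 575 × 274 × 0.722 = 197017 W
P_out = η·P_in = 0.884 × 197017 = 174163 W
n_s = 120×60/6 = 1200 rpm; n = 1200×(1−0.0564) = 1132 rpm
ω = 2π×1132/60 = 118.5 rad/s
τ = P_out/ω = 174163/118.5 = 1470 N·m

1470 N·m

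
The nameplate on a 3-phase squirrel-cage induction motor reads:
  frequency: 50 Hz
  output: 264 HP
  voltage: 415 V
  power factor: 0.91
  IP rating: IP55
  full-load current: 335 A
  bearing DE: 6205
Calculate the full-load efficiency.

P_out = 264 × 746 = 196944 W
P_in = √3·V_L·I_L·cosφ = 1.732 × 415 × 335 × 0.91 = 219120 W
η = P_out / P_in = 196944 / 219120 = 0.899 = 89.9%

89.9 %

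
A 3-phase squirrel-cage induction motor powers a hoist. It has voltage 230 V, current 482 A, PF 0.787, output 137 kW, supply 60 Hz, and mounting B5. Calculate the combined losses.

14.1 kW

P_in = √3·V·I·cosφ = 1.732×230×482×0.787 = 151111 W
P_out = 137000 W
Losses = P_in − P_out = 151111 − 137000 = 14111 W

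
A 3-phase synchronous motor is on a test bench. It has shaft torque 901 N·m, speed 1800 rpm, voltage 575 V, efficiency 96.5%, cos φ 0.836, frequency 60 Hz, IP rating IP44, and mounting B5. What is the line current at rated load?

ω = 2π×1800/60 = 188.5 rad/s; P_out = τω = 901 × 188.5 = 169839 W
P_in = P_out / η = 169839 / 0.965 = 175999 W
I_L = P_in / (√3·V_L·cosφ) = 175999 / (1.732 × 575 × 0.836) = 211 A

211 A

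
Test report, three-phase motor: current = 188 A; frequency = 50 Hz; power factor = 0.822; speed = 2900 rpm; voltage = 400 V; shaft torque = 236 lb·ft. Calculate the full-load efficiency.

90.8 %

τ = 236 lb·ft × 1.356 = 320 N·m
ω = 2π × 2900/60 = 303.7 rad/s; P_out = τω = 320 × 303.7 = 97184 W
P_in = √3·V_L·I_L·cosφ = 1.732 × 400 × 188 × 0.822 = 107063 W
η = P_out / P_in = 97184 / 107063 = 0.908 = 90.8%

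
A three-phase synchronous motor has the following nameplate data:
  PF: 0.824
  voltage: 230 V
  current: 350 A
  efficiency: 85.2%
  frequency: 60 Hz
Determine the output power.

97.9 kW

P_in = √3·V·I·cosφ = 1.732 × 230 × 350 × 0.824 = 114887 W
P_out = η·P_in = 0.852 × 114887 = 97884 W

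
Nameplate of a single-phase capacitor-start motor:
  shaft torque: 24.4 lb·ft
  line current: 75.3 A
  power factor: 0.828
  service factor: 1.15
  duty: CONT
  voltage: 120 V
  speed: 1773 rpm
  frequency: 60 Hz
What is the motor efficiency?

82.1 %

τ = 24.4 lb·ft × 1.356 = 33.09 N·m
ω = 2π × 1773/60 = 185.7 rad/s; P_out = τω = 33.09 × 185.7 = 6145 W
P_in = V·I·cosφ = 120 × 75.3 × 0.828 = 7482 W
η = P_out / P_in = 6145 / 7482 = 0.821 = 82.1%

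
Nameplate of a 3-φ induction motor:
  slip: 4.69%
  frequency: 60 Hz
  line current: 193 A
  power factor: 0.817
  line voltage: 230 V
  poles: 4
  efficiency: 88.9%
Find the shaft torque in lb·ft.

229 lb·ft

P_in = √3·V·I·cosφ = 1.732 × 230 × 193 × 0.817 = 62814 W
P_out = η·P_in = 0.889 × 62814 = 55842 W
n_s = 120×60/4 = 1800 rpm; n = 1800×(1−0.0469) = 1716 rpm
ω = 2π×1716/60 = 179.7 rad/s
τ = P_out/ω = 55842/179.7 = 310.8 N·m
In lb·ft: 310.8/1.356 = 229 lb·ft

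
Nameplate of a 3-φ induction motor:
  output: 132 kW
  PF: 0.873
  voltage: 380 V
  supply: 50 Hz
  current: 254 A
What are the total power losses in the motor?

P_in = √3·V·I·cosφ = 1.732×380×254×0.873 = 145942 W
P_out = 132000 W
Losses = P_in − P_out = 145942 − 132000 = 13942 W

13900 W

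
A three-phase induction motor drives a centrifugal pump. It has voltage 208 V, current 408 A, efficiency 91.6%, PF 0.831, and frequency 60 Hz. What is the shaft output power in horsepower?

P_in = √3·V·I·cosφ = 1.732 × 208 × 408 × 0.831 = 122144 W
P_out = η·P_in = 0.916 × 122144 = 111884 W
= 111884/746 = 150 HP

150 HP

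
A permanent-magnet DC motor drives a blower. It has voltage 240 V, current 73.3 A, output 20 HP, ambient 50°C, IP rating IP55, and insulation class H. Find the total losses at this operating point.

2.67 kW

P_in = V·I = 240×73.3 = 17592 W
P_out = 20×746 = 14920 W
Losses = P_in − P_out = 17592 − 14920 = 2672 W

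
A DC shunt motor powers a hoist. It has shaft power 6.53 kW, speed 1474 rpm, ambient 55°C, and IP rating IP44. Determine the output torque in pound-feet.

31.2 lb·ft

ω = 2π × 1474/60 = 154.4 rad/s
τ = P/ω = 6530/154.4 = 42.29 N·m
In lb·ft: 42.29/1.356 = 31.2 lb·ft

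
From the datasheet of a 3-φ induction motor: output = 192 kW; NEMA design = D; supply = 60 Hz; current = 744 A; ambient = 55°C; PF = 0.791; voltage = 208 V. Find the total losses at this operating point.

P_in = √3·V·I·cosφ = 1.732×208×744×0.791 = 212012 W
P_out = 192000 W
Losses = P_in − P_out = 212012 − 192000 = 20012 W

20 kW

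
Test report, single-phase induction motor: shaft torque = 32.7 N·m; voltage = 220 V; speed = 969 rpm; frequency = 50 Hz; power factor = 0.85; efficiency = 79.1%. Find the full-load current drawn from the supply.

22.4 A

ω = 2π×969/60 = 101.5 rad/s; P_out = τω = 32.7 × 101.5 = 3319 W
P_in = P_out / η = 3319 / 0.791 = 4196 W
I = P_in / (V·cosφ) = 4196 / (220 × 0.85) = 22.4 A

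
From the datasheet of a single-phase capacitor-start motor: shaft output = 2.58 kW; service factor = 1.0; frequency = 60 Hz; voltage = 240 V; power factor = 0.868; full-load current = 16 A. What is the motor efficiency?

77.4 %

P_out = 2.58 kW = 2580 W
P_in = V·I·cosφ = 240 × 16 × 0.868 = 3333 W
η = P_out / P_in = 2580 / 3333 = 0.774 = 77.4%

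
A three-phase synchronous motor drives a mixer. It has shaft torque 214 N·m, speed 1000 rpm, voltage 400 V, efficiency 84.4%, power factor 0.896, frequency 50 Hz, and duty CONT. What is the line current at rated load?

42.8 A

ω = 2π×1000/60 = 104.7 rad/s; P_out = τω = 214 × 104.7 = 22406 W
P_in = P_out / η = 22406 / 0.844 = 26547 W
I_L = P_in / (√3·V_L·cosφ) = 26547 / (1.732 × 400 × 0.896) = 42.8 A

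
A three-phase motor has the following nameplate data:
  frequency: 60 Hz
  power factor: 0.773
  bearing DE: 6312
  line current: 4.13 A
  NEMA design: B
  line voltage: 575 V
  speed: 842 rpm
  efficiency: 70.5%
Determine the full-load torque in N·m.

25.4 N·m

P_in = √3·V·I·cosφ = 1.732 × 575 × 4.13 × 0.773 = 3179 W
P_out = η·P_in = 0.705 × 3179 = 2241 W
n = 842 rpm
ω = 2π×842/60 = 88.17 rad/s
τ = P_out/ω = 2241/88.17 = 25.4 N·m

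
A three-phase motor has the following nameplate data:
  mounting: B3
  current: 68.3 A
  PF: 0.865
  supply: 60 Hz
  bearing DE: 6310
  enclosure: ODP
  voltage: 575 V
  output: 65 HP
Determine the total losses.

10.3 kW

P_in = √3·V·I·cosφ = 1.732×575×68.3×0.865 = 58837 W
P_out = 65×746 = 48490 W
Losses = P_in − P_out = 58837 − 48490 = 10347 W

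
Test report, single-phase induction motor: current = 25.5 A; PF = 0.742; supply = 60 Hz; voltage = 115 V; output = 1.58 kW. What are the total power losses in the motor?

596 W

P_in = V·I·cosφ = 115×25.5×0.742 = 2176 W
P_out = 1580 W
Losses = P_in − P_out = 2176 − 1580 = 596 W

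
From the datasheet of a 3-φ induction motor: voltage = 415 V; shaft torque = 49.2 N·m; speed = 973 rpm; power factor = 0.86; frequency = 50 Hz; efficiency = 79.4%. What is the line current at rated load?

ω = 2π×973/60 = 101.9 rad/s; P_out = τω = 49.2 × 101.9 = 5013 W
P_in = P_out / η = 5013 / 0.794 = 6314 W
I_L = P_in / (√3·V_L·cosφ) = 6314 / (1.732 × 415 × 0.86) = 10.2 A

10.2 A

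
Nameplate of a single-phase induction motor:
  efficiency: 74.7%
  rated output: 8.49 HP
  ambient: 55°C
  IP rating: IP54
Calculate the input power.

8.48 kW

P_out = 8.49 × 746 = 6334 W
P_in = P_out/η = 6334/0.747 = 8479 W = 8.48 kW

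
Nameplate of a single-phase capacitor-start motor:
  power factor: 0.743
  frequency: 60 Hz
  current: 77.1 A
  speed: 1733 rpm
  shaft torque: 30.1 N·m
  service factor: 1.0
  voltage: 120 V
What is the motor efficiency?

79.5 %

ω = 2π × 1733/60 = 181.5 rad/s; P_out = τω = 30.1 × 181.5 = 5463 W
P_in = V·I·cosφ = 120 × 77.1 × 0.743 = 6874 W
η = P_out / P_in = 5463 / 6874 = 0.795 = 79.5%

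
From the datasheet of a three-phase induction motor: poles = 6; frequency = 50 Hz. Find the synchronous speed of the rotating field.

1000 rpm

n_s = 120f/p = 120×50/6 = 1000 rpm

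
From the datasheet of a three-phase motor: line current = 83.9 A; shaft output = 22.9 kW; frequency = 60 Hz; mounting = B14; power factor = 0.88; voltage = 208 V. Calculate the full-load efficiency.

P_out = 22.9 kW = 22900 W
P_in = √3·V_L·I_L·cosφ = 1.732 × 208 × 83.9 × 0.88 = 26598 W
η = P_out / P_in = 22900 / 26598 = 0.861 = 86.1%

86.1 %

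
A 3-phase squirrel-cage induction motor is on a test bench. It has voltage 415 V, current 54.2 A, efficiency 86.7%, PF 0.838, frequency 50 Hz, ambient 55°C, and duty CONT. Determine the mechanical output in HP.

37.9 HP

P_in = √3·V·I·cosφ = 1.732 × 415 × 54.2 × 0.838 = 32647 W
P_out = η·P_in = 0.867 × 32647 = 28305 W
= 28305/746 = 37.9 HP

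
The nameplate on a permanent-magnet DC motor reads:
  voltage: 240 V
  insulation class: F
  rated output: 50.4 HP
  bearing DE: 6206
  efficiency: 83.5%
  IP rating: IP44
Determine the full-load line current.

P_out = 50.4 × 746 = 37598 W
P_in = P_out / η = 37598 / 0.835 = 45028 W
I = P_in / V = 45028 / 240 = 188 A

188 A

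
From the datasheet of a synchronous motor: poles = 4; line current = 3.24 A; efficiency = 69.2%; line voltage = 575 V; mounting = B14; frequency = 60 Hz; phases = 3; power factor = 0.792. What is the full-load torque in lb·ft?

6.92 lb·ft

P_in = √3·V·I·cosφ = 1.732 × 575 × 3.24 × 0.792 = 2556 W
P_out = η·P_in = 0.692 × 2556 = 1769 W
n = n_s = 120×60/4 = 1800 rpm (synchronous)
ω = 2π×1800/60 = 188.5 rad/s
τ = P_out/ω = 1769/188.5 = 9.385 N·m
In lb·ft: 9.385/1.356 = 6.92 lb·ft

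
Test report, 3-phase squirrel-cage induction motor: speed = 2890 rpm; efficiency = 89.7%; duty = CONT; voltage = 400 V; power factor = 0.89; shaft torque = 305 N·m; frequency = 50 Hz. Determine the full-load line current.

167 A

ω = 2π×2890/60 = 302.6 rad/s; P_out = τω = 305 × 302.6 = 92293 W
P_in = P_out / η = 92293 / 0.897 = 102891 W
I_L = P_in / (√3·V_L·cosφ) = 102891 / (1.732 × 400 × 0.89) = 167 A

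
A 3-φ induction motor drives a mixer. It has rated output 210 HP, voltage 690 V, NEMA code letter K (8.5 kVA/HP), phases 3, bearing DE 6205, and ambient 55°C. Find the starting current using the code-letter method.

S_LR = 8.5 × 210 = 1785 kVA
I_LR = S_LR/(√3·V_L) = 1785000/(1.732×690) = 1490 A

1490 A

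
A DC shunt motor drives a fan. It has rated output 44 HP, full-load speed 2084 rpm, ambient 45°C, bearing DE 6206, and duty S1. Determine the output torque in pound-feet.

111 lb·ft

P_out = 44 × 746 = 32824 W
ω = 2π × 2084/60 = 218.2 rad/s
τ = P_out/ω = 32824/218.2 = 150.4 N·m
In lb·ft: 150.4/1.356 = 111 lb·ft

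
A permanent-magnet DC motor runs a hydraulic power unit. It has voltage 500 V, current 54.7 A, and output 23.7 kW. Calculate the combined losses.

3650 W

P_in = V·I = 500×54.7 = 27350 W
P_out = 23700 W
Losses = P_in − P_out = 27350 − 23700 = 3650 W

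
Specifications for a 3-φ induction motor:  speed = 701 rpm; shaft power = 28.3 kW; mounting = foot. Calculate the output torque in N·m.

386 N·m

ω = 2π × 701/60 = 73.41 rad/s
τ = P/ω = 28300/73.41 = 386 N·m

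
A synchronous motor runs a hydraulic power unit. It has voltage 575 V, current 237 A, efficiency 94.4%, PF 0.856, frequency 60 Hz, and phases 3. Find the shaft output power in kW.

191 kW

P_in = √3·V·I·cosφ = 1.732 × 575 × 237 × 0.856 = 202040 W
P_out = η·P_in = 0.944 × 202040 = 190726 W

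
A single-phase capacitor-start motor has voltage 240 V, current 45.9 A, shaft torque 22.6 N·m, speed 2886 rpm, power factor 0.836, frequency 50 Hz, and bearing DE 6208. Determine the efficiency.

74.2 %

ω = 2π × 2886/60 = 302.2 rad/s; P_out = τω = 22.6 × 302.2 = 6830 W
P_in = V·I·cosφ = 240 × 45.9 × 0.836 = 9209 W
η = P_out / P_in = 6830 / 9209 = 0.742 = 74.2%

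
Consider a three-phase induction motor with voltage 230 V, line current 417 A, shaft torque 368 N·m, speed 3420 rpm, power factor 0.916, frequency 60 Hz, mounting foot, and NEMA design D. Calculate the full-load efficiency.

ω = 2π × 3420/60 = 358.1 rad/s; P_out = τω = 368 × 358.1 = 131781 W
P_in = √3·V_L·I_L·cosφ = 1.732 × 230 × 417 × 0.916 = 152162 W
η = P_out / P_in = 131781 / 152162 = 0.866 = 86.6%

86.6 %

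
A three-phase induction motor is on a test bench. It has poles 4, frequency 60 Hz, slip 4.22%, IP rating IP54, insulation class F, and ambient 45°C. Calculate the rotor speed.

n_s = 120f/p = 120×60/4 = 1800 rpm
n = n_s(1 − s) = 1800 × (1 − 0.0422) = 1724 rpm

1724 rpm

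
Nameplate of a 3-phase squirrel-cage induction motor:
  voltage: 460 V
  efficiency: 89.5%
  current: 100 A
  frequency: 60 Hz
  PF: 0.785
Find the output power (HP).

75 HP

P_in = √3·V·I·cosφ = 1.732 × 460 × 100 × 0.785 = 62543 W
P_out = η·P_in = 0.895 × 62543 = 55976 W
= 55976/746 = 75 HP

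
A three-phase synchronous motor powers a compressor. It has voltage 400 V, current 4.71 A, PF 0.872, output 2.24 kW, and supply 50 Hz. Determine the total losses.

P_in = √3·V·I·cosφ = 1.732×400×4.71×0.872 = 2845 W
P_out = 2240 W
Losses = P_in − P_out = 2845 − 2240 = 605 W

605 W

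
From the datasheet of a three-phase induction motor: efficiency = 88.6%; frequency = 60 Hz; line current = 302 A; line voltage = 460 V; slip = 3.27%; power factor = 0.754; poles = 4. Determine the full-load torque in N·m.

P_in = √3·V·I·cosφ = 1.732 × 460 × 302 × 0.754 = 181420 W
P_out = η·P_in = 0.886 × 181420 = 160738 W
n_s = 120×60/4 = 1800 rpm; n = 1800×(1−0.0327) = 1741 rpm
ω = 2π×1741/60 = 182.3 rad/s
τ = P_out/ω = 160738/182.3 = 882 N·m

882 N·m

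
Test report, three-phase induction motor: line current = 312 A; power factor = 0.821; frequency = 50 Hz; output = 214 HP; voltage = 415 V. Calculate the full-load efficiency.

P_out = 214 × 746 = 159644 W
P_in = √3·V_L·I_L·cosφ = 1.732 × 415 × 312 × 0.821 = 184117 W
η = P_out / P_in = 159644 / 184117 = 0.867 = 86.7%

86.7 %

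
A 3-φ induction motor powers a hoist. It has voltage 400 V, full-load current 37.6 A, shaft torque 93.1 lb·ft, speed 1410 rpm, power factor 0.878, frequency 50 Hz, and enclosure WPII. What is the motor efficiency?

81.5 %

τ = 93.1 lb·ft × 1.356 = 126.2 N·m
ω = 2π × 1410/60 = 147.7 rad/s; P_out = τω = 126.2 × 147.7 = 18640 W
P_in = √3·V_L·I_L·cosφ = 1.732 × 400 × 37.6 × 0.878 = 22871 W
η = P_out / P_in = 18640 / 22871 = 0.815 = 81.5%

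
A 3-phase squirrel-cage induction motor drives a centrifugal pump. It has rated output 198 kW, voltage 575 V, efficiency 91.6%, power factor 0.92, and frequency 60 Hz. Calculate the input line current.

236 A

P_out = 198 kW = 198000 W
P_in = P_out / η = 198000 / 0.916 = 216157 W
I_L = P_in / (√3·V_L·cosφ) = 216157 / (1.732 × 575 × 0.92) = 236 A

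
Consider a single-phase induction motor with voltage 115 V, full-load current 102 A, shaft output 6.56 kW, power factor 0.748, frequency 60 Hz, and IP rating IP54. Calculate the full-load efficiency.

P_out = 6.56 kW = 6560 W
P_in = V·I·cosφ = 115 × 102 × 0.748 = 8774 W
η = P_out / P_in = 6560 / 8774 = 0.748 = 74.8%

74.8 %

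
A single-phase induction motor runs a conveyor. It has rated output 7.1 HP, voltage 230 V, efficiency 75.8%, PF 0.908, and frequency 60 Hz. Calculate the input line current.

P_out = 7.1 × 746 = 5297 W
P_in = P_out / η = 5297 / 0.758 = 6988 W
I = P_in / (V·cosφ) = 6988 / (230 × 0.908) = 33.5 A

33.5 A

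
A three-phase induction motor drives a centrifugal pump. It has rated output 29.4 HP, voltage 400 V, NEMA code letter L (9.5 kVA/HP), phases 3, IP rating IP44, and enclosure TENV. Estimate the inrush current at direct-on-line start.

403 A

S_LR = 9.5 × 29.4 = 279.3 kVA
I_LR = S_LR/(√3·V_L) = 279300/(1.732×400) = 403 A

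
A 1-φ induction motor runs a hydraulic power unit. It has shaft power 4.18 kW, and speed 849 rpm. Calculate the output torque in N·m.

47 N·m

ω = 2π × 849/60 = 88.91 rad/s
τ = P/ω = 4180/88.91 = 47 N·m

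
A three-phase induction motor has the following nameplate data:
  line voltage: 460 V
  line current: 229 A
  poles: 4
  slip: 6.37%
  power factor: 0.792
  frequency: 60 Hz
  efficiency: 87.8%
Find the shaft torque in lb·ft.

P_in = √3·V·I·cosφ = 1.732 × 460 × 229 × 0.792 = 144500 W
P_out = η·P_in = 0.878 × 144500 = 126871 W
n_s = 120×60/4 = 1800 rpm; n = 1800×(1−0.0637) = 1685 rpm
ω = 2π×1685/60 = 176.5 rad/s
τ = P_out/ω = 126871/176.5 = 718.8 N·m
In lb·ft: 718.8/1.356 = 530 lb·ft

530 lb·ft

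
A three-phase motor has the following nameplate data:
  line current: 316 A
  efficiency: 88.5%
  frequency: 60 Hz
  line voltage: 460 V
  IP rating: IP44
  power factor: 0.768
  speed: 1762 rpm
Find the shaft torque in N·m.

927 N·m

P_in = √3·V·I·cosφ = 1.732 × 460 × 316 × 0.768 = 193354 W
P_out = η·P_in = 0.885 × 193354 = 171118 W
n = 1762 rpm
ω = 2π×1762/60 = 184.5 rad/s
τ = P_out/ω = 171118/184.5 = 927 N·m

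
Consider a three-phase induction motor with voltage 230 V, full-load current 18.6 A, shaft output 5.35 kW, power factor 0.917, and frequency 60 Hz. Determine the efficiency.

P_out = 5.35 kW = 5350 W
P_in = √3·V_L·I_L·cosφ = 1.732 × 230 × 18.6 × 0.917 = 6795 W
η = P_out / P_in = 5350 / 6795 = 0.787 = 78.7%

78.7 %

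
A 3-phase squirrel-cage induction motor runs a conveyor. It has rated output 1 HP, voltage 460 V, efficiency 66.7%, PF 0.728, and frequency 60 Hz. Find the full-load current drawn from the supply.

P_out = 1 × 746 = 746 W
P_in = P_out / η = 746 / 0.667 = 1118 W
I_L = P_in / (√3·V_L·cosφ) = 1118 / (1.732 × 460 × 0.728) = 1.93 A

1.93 A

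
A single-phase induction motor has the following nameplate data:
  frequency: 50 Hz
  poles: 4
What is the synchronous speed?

n_s = 120f/p = 120×50/4 = 1500 rpm

1500 rpm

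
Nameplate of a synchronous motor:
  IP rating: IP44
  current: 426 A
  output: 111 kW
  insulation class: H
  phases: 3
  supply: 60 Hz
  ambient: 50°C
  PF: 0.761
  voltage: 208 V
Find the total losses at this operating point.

5.79 kW

P_in = √3·V·I·cosφ = 1.732×208×426×0.761 = 116790 W
P_out = 111000 W
Losses = P_in − P_out = 116790 − 111000 = 5790 W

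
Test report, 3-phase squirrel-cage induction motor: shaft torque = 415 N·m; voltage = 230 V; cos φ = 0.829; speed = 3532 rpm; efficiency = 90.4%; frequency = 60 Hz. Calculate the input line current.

514 A

ω = 2π×3532/60 = 369.9 rad/s; P_out = τω = 415 × 369.9 = 153509 W
P_in = P_out / η = 153509 / 0.904 = 169811 W
I_L = P_in / (√3·V_L·cosφ) = 169811 / (1.732 × 230 × 0.829) = 514 A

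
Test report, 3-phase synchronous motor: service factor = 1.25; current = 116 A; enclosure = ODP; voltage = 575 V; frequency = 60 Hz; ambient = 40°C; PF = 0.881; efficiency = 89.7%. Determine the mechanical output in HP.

P_in = √3·V·I·cosφ = 1.732 × 575 × 116 × 0.881 = 101777 W
P_out = η·P_in = 0.897 × 101777 = 91294 W
= 91294/746 = 122 HP

122 HP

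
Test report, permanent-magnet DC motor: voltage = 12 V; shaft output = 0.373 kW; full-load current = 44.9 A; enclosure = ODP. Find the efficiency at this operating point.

P_out = 0.373 kW = 373 W
P_in = V·I = 12 × 44.9 = 539 W
η = P_out / P_in = 373 / 539 = 0.692 = 69.2%

69.2 %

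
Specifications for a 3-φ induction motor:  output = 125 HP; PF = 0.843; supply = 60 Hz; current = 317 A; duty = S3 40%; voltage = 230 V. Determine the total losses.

13.2 kW

P_in = √3·V·I·cosφ = 1.732×230×317×0.843 = 106454 W
P_out = 125×746 = 93250 W
Losses = P_in − P_out = 106454 − 93250 = 13204 W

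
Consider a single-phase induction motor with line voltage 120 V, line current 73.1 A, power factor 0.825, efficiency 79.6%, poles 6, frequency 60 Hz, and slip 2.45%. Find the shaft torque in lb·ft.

P_in = V·I·cosφ = 120 × 73.1 × 0.825 = 7237 W
P_out = η·P_in = 0.796 × 7237 = 5761 W
n_s = 120×60/6 = 1200 rpm; n = 1200×(1−0.0245) = 1171 rpm
ω = 2π×1171/60 = 122.6 rad/s
τ = P_out/ω = 5761/122.6 = 46.99 N·m
In lb·ft: 46.99/1.356 = 34.7 lb·ft

34.7 lb·ft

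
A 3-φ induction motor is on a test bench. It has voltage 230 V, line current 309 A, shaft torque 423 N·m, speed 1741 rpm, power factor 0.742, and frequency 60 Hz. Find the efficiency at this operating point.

84.4 %

ω = 2π × 1741/60 = 182.3 rad/s; P_out = τω = 423 × 182.3 = 77113 W
P_in = √3·V_L·I_L·cosφ = 1.732 × 230 × 309 × 0.742 = 91335 W
η = P_out / P_in = 77113 / 91335 = 0.844 = 84.4%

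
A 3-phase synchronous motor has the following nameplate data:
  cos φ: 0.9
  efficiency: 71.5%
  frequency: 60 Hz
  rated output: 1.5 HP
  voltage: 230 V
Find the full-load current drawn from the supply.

P_out = 1.5 × 746 = 1119 W
P_in = P_out / η = 1119 / 0.715 = 1565 W
I_L = P_in / (√3·V_L·cosφ) = 1565 / (1.732 × 230 × 0.9) = 4.37 A

4.37 A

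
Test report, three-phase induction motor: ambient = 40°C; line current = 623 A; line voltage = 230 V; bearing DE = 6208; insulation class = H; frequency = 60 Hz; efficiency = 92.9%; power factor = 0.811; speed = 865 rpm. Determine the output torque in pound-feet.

1520 lb·ft

P_in = √3·V·I·cosφ = 1.732 × 230 × 623 × 0.811 = 201273 W
P_out = η·P_in = 0.929 × 201273 = 186983 W
n = 865 rpm
ω = 2π×865/60 = 90.58 rad/s
τ = P_out/ω = 186983/90.58 = 2064 N·m
In lb·ft: 2064/1.356 = 1520 lb·ft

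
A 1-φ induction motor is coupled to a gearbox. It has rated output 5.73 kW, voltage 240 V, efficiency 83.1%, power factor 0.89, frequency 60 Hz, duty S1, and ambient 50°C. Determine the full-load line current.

P_out = 5.73 kW = 5730 W
P_in = P_out / η = 5730 / 0.831 = 6895 W
I = P_in / (V·cosφ) = 6895 / (240 × 0.89) = 32.3 A

32.3 A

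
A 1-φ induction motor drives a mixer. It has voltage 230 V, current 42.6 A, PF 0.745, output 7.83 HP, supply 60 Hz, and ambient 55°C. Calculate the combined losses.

1460 W

P_in = V·I·cosφ = 230×42.6×0.745 = 7300 W
P_out = 7.83×746 = 5841 W
Losses = P_in − P_out = 7300 − 5841 = 1459 W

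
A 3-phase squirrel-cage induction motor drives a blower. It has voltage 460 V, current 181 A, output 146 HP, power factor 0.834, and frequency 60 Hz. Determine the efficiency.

90.6 %

P_out = 146 × 746 = 108916 W
P_in = √3·V_L·I_L·cosφ = 1.732 × 460 × 181 × 0.834 = 120268 W
η = P_out / P_in = 108916 / 120268 = 0.906 = 90.6%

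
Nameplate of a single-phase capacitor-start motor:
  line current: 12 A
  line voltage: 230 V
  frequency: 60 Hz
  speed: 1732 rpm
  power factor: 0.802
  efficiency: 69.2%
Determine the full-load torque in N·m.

8.45 N·m

P_in = V·I·cosφ = 230 × 12 × 0.802 = 2214 W
P_out = η·P_in = 0.692 × 2214 = 1532 W
n = 1732 rpm
ω = 2π×1732/60 = 181.4 rad/s
τ = P_out/ω = 1532/181.4 = 8.45 N·m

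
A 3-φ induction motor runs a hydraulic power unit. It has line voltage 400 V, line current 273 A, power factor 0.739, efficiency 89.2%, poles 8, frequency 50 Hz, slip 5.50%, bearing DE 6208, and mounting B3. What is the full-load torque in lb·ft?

1240 lb·ft

P_in = √3·V·I·cosφ = 1.732 × 400 × 273 × 0.739 = 139770 W
P_out = η·P_in = 0.892 × 139770 = 124675 W
n_s = 120×50/8 = 750 rpm; n = 750×(1−0.055) = 709 rpm
ω = 2π×709/60 = 74.25 rad/s
τ = P_out/ω = 124675/74.25 = 1679 N·m
In lb·ft: 1679/1.356 = 1240 lb·ft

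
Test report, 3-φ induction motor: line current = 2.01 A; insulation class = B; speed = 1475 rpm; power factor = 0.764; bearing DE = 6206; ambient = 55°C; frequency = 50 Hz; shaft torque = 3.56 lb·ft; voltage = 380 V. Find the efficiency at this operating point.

73.8 %

τ = 3.56 lb·ft × 1.356 = 4.827 N·m
ω = 2π × 1475/60 = 154.5 rad/s; P_out = τω = 4.827 × 154.5 = 746 W
P_in = √3·V_L·I_L·cosφ = 1.732 × 380 × 2.01 × 0.764 = 1011 W
η = P_out / P_in = 746 / 1011 = 0.738 = 73.8%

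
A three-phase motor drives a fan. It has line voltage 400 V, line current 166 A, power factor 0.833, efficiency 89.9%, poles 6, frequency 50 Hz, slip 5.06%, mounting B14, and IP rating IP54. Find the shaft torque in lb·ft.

639 lb·ft

P_in = √3·V·I·cosφ = 1.732 × 400 × 166 × 0.833 = 95799 W
P_out = η·P_in = 0.899 × 95799 = 86123 W
n_s = 120×50/6 = 1000 rpm; n = 1000×(1−0.0506) = 949 rpm
ω = 2π×949/60 = 99.38 rad/s
τ = P_out/ω = 86123/99.38 = 866.6 N·m
In lb·ft: 866.6/1.356 = 639 lb·ft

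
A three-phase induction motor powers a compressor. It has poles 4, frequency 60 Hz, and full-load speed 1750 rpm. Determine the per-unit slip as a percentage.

n_s = 120f/p = 120×60/4 = 1800 rpm
s = (n_s − n)/n_s = (1800 − 1750)/1800 = 0.0278

2.78 %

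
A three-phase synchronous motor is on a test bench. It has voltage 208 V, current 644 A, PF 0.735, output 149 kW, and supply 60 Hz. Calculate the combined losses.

21.5 kW

P_in = √3·V·I·cosφ = 1.732×208×644×0.735 = 170524 W
P_out = 149000 W
Losses = P_in − P_out = 170524 − 149000 = 21524 W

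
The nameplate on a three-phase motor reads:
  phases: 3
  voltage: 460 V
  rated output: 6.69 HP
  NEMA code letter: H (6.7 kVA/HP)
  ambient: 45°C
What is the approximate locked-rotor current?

56.3 A

S_LR = 6.7 × 6.69 = 44.823 kVA
I_LR = S_LR/(√3·V_L) = 44823/(1.732×460) = 56.3 A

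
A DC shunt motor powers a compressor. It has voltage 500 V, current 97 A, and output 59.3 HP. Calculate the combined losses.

P_in = V·I = 500×97 = 48500 W
P_out = 59.3×746 = 44238 W
Losses = P_in − P_out = 48500 − 44238 = 4262 W

4260 W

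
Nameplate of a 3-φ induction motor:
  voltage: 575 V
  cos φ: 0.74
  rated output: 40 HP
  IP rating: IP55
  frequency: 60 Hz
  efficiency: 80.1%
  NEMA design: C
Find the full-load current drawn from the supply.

P_out = 40 × 746 = 29840 W
P_in = P_out / η = 29840 / 0.801 = 37253 W
I_L = P_in / (√3·V_L·cosφ) = 37253 / (1.732 × 575 × 0.74) = 50.5 A

50.5 A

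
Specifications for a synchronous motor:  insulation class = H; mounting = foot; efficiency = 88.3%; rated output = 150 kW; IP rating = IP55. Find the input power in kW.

170 kW

P_out = 150000 W
P_in = P_out/η = 150000/0.883 = 169875 W = 170 kW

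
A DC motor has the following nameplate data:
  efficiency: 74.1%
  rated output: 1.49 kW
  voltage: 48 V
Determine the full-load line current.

41.9 A

P_out = 1.49 kW = 1490 W
P_in = P_out / η = 1490 / 0.741 = 2011 W
I = P_in / V = 2011 / 48 = 41.9 A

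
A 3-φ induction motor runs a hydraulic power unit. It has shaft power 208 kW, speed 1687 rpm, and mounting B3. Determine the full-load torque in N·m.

ω = 2π × 1687/60 = 176.7 rad/s
τ = P/ω = 208000/176.7 = 1180 N·m

1180 N·m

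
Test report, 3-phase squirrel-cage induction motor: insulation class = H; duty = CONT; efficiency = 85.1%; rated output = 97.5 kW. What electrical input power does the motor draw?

P_out = 97500 W
P_in = P_out/η = 97500/0.851 = 114571 W = 115 kW

115 kW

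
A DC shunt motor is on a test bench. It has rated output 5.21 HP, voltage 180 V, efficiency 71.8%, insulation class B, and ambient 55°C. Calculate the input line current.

30.1 A

P_out = 5.21 × 746 = 3887 W
P_in = P_out / η = 3887 / 0.718 = 5414 W
I = P_in / V = 5414 / 180 = 30.1 A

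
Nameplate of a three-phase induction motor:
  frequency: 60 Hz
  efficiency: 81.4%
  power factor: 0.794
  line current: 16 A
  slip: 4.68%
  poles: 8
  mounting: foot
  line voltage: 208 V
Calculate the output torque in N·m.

P_in = √3·V·I·cosφ = 1.732 × 208 × 16 × 0.794 = 4577 W
P_out = η·P_in = 0.814 × 4577 = 3726 W
n_s = 120×60/8 = 900 rpm; n = 900×(1−0.0468) = 858 rpm
ω = 2π×858/60 = 89.85 rad/s
τ = P_out/ω = 3726/89.85 = 41.5 N·m

41.5 N·m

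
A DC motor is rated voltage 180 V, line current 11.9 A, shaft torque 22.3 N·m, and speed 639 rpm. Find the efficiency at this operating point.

69.7 %

ω = 2π × 639/60 = 66.92 rad/s; P_out = τω = 22.3 × 66.92 = 1492 W
P_in = V·I = 180 × 11.9 = 2142 W
η = P_out / P_in = 1492 / 2142 = 0.697 = 69.7%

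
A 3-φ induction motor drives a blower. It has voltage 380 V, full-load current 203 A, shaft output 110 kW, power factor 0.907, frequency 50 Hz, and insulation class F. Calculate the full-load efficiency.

90.8 %

P_out = 110 kW = 110000 W
P_in = √3·V_L·I_L·cosφ = 1.732 × 380 × 203 × 0.907 = 121181 W
η = P_out / P_in = 110000 / 121181 = 0.908 = 90.8%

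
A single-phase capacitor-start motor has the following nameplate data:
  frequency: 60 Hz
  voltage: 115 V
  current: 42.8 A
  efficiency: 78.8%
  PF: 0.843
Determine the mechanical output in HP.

P_in = V·I·cosφ = 115 × 42.8 × 0.843 = 4149 W
P_out = η·P_in = 0.788 × 4149 = 3269 W
= 3269/746 = 4.38 HP

4.38 HP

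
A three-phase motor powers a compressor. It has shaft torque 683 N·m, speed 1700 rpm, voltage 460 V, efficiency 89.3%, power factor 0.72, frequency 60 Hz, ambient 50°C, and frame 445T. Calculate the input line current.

237 A

ω = 2π×1700/60 = 178 rad/s; P_out = τω = 683 × 178 = 121574 W
P_in = P_out / η = 121574 / 0.893 = 136141 W
I_L = P_in / (√3·V_L·cosφ) = 136141 / (1.732 × 460 × 0.72) = 237 A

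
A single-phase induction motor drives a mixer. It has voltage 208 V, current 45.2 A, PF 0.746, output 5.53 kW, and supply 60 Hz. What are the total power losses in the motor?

P_in = V·I·cosφ = 208×45.2×0.746 = 7014 W
P_out = 5530 W
Losses = P_in − P_out = 7014 − 5530 = 1484 W

1480 W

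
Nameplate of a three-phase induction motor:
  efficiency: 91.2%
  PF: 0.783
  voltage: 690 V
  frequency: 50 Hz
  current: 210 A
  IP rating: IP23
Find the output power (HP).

240 HP

P_in = √3·V·I·cosφ = 1.732 × 690 × 210 × 0.783 = 196507 W
P_out = η·P_in = 0.912 × 196507 = 179214 W
= 179214/746 = 240 HP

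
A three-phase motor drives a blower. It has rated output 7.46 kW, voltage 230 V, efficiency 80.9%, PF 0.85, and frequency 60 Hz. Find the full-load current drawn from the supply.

P_out = 7.46 kW = 7460 W
P_in = P_out / η = 7460 / 0.809 = 9221 W
I_L = P_in / (√3·V_L·cosφ) = 9221 / (1.732 × 230 × 0.85) = 27.2 A

27.2 A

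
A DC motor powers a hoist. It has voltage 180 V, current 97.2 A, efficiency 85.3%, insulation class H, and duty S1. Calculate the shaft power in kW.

P_in = V·I = 180 × 97.2 = 17496 W
P_out = η·P_in = 0.853 × 17496 = 14924 W

14.9 kW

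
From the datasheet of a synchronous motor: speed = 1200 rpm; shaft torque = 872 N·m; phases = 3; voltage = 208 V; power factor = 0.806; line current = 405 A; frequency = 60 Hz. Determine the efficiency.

ω = 2π × 1200/60 = 125.7 rad/s; P_out = τω = 872 × 125.7 = 109610 W
P_in = √3·V_L·I_L·cosφ = 1.732 × 208 × 405 × 0.806 = 117598 W
η = P_out / P_in = 109610 / 117598 = 0.932 = 93.2%

93.2 %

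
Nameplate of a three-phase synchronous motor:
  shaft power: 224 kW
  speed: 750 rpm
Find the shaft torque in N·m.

2850 N·m

ω = 2π × 750/60 = 78.54 rad/s
τ = P/ω = 224000/78.54 = 2850 N·m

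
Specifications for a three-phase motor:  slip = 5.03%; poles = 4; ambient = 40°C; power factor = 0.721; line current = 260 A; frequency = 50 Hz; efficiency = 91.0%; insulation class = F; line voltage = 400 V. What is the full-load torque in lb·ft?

584 lb·ft

P_in = √3·V·I·cosφ = 1.732 × 400 × 260 × 0.721 = 129872 W
P_out = η·P_in = 0.91 × 129872 = 118184 W
n_s = 120×50/4 = 1500 rpm; n = 1500×(1−0.0503) = 1425 rpm
ω = 2π×1425/60 = 149.2 rad/s
τ = P_out/ω = 118184/149.2 = 792.1 N·m
In lb·ft: 792.1/1.356 = 584 lb·ft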